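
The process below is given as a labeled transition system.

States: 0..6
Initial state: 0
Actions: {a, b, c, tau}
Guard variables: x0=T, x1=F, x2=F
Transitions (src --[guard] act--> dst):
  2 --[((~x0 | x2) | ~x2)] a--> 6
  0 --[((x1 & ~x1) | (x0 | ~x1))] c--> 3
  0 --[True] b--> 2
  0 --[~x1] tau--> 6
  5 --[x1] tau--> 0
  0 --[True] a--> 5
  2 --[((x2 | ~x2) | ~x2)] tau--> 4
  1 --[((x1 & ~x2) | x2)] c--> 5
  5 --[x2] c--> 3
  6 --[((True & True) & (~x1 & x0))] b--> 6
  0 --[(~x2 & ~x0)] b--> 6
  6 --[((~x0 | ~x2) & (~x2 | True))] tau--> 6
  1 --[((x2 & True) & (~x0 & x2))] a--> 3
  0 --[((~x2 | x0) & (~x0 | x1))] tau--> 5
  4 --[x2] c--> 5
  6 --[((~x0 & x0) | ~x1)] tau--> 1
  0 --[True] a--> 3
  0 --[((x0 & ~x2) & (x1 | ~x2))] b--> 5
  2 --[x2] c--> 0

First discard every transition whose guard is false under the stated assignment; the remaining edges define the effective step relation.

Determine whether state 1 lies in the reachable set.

11 transition(s) survive guard evaluation.
depth 0: {0}
depth 1: {2,3,5,6}  cumulative {0,2,3,5,6}
depth 2: {1,4}  cumulative {0,1,2,3,4,5,6}
Reach set: {0,1,2,3,4,5,6}
trace reaching 1: tau·tau

Answer: REACHABLE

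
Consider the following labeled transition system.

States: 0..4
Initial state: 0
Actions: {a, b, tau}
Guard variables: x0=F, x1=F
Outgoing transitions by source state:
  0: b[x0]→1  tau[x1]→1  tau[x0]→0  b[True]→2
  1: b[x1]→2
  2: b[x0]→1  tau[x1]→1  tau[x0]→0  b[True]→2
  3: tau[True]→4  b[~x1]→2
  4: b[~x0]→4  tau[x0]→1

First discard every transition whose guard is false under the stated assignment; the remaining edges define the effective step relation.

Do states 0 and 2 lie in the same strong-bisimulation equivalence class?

Bisimulation quotient by refinement:
  π0 = {{0,1,2,3,4}}
  π1 = {{0,2,4},{1},{3}}
3 equivalence class(es) (converged in 2)
[0]={0,2,4}  [2]={0,2,4}

Answer: BISIMILAR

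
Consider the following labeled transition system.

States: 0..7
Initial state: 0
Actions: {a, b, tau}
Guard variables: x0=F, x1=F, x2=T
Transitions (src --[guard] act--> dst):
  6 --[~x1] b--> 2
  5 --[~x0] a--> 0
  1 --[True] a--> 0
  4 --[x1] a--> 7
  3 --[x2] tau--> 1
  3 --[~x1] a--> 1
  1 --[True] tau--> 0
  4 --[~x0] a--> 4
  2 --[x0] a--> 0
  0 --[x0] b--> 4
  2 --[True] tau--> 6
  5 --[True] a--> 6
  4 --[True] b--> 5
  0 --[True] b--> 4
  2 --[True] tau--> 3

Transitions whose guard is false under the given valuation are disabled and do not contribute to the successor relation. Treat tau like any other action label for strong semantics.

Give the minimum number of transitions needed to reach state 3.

Answer: 5

Working:
BFS to 3:
  Layer 0: {0}
  Layer 1: {4}
  Layer 2: {5}
  Layer 3: {6}
  Layer 4: {2}
  Layer 5: {3}
3 enters at depth 5; path b·b·a·b·tau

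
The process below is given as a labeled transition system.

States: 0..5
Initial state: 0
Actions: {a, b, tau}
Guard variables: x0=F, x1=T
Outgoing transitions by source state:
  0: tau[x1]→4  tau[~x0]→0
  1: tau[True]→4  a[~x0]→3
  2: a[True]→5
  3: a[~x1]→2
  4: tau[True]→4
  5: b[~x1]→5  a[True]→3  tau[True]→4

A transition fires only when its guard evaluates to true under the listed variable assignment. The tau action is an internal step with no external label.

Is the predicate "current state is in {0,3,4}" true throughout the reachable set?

Safe = {0,3,4}
R = {0,4}
  0: safe
  4: safe

Answer: INVARIANT HOLDS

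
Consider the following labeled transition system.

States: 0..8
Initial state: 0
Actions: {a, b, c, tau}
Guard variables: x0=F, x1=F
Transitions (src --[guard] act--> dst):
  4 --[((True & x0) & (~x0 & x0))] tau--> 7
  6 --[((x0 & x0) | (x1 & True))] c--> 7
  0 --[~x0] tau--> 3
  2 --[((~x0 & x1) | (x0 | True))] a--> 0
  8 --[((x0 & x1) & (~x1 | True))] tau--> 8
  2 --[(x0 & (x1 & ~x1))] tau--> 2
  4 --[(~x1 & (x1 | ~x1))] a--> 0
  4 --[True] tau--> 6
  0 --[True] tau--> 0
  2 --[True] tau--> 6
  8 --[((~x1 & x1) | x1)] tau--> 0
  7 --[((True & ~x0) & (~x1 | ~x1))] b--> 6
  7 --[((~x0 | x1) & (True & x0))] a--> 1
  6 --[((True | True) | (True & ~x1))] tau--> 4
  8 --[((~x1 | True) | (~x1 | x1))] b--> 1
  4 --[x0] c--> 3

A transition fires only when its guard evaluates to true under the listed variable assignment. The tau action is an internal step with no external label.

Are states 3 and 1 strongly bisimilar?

Answer: BISIMILAR

Trace:
Compute ~ classes (split until stable):
  P[0] = {{0,1,2,3,4,5,6,7,8}}
  P[1] = {{0,6},{1,3,5},{2,4},{7,8}}
  P[2] = {{0},{1,3,5},{2,4},{6},{7},{8}}
stable after 3 split(s): 6 block(s)
class of 3: {1,3,5}; class of 1: {1,3,5}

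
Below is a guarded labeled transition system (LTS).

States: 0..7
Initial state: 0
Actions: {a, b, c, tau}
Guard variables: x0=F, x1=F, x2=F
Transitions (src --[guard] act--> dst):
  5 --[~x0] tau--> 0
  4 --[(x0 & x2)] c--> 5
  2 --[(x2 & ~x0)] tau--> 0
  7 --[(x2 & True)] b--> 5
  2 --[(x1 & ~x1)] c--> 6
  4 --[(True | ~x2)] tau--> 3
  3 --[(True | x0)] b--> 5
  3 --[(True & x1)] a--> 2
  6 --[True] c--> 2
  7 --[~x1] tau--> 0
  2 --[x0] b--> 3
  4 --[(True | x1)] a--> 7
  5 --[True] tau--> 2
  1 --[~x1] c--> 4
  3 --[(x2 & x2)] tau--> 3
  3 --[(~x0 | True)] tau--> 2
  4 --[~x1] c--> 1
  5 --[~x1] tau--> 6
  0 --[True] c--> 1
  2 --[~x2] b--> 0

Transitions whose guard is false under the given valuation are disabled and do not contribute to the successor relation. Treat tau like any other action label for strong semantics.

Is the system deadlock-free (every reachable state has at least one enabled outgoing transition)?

Answer: DEADLOCK-FREE

Analysis:
Reachable = {0,1,2,3,4,5,6,7}
  0: c→1  [deg 1]
  1: c→4  [deg 1]
  2: b→0  [deg 1]
  3: b→5  tau→2  [deg 2]
  4: a→7  c→1  tau→3  [deg 3]
  5: tau→0  tau→2  tau→6  [deg 3]
  6: c→2  [deg 1]
  7: tau→0  [deg 1]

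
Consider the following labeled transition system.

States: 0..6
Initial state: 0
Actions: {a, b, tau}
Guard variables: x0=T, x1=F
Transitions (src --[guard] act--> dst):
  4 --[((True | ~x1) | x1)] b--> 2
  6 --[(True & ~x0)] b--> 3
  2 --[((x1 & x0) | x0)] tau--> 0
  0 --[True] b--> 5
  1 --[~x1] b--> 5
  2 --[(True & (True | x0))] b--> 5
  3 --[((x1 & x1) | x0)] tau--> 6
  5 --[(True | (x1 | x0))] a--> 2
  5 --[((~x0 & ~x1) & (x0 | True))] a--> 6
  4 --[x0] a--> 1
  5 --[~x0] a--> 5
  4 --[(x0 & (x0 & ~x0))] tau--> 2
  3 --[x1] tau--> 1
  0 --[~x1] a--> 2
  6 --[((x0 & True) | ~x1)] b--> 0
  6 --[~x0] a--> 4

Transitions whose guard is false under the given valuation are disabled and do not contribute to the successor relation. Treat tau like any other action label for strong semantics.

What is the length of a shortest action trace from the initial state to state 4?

BFS to 4:
  L0 = {0}
  L1 = {2,5}
4 never appears.

Answer: UNREACHABLE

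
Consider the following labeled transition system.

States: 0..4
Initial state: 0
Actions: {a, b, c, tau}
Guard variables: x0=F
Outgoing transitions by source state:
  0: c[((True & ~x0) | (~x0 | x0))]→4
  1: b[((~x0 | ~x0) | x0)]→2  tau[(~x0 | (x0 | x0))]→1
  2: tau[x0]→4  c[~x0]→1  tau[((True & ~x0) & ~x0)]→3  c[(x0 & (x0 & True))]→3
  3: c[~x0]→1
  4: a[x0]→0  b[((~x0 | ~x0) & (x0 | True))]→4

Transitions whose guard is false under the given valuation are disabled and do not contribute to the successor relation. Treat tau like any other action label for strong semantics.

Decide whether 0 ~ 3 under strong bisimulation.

Bisimulation quotient by refinement:
  P[0] = {{0,1,2,3,4}}
  P[1] = {{0,3},{1},{2},{4}}
  P[2] = {{0},{1},{2},{3},{4}}
5 equivalence class(es) (converged in 3)
[0]={0}  [3]={3}

Answer: NOT BISIMILAR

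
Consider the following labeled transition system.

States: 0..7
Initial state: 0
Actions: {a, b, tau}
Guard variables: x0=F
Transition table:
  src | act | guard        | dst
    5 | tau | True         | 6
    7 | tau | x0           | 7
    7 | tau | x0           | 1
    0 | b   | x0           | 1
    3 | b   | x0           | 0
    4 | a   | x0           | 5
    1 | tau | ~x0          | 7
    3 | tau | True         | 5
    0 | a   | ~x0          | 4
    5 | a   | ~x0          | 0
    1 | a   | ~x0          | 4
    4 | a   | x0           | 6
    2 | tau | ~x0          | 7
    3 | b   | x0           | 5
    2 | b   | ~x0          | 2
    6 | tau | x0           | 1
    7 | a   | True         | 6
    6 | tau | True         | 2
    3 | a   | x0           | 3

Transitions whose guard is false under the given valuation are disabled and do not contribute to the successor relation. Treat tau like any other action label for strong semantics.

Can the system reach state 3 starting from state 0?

Answer: UNREACHABLE

Analysis:
Guard filter leaves 10 enabled edge(s).
L0 = {0}
L1 = {4}  cumulative {0,4}
Reach set: {0,4}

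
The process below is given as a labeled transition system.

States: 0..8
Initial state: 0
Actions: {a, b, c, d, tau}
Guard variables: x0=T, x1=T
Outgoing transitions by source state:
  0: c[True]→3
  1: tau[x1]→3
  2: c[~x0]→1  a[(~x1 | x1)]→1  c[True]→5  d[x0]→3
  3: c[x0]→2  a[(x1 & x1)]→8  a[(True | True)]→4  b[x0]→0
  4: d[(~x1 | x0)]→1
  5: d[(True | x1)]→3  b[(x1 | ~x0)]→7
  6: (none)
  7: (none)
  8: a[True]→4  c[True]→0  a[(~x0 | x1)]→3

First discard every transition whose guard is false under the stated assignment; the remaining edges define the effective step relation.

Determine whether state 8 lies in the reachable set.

Answer: REACHABLE

Trace:
Guard filter leaves 15 enabled edge(s).
depth 0: {0}
depth 1: {3}  now seen {0,3}
depth 2: {2,4,8}  now seen {0,2,3,4,8}
depth 3: {1,5}  now seen {0,1,2,3,4,5,8}
depth 4: {7}  now seen {0,1,2,3,4,5,7,8}
Reachable = {0,1,2,3,4,5,7,8}
Path to 8: c·a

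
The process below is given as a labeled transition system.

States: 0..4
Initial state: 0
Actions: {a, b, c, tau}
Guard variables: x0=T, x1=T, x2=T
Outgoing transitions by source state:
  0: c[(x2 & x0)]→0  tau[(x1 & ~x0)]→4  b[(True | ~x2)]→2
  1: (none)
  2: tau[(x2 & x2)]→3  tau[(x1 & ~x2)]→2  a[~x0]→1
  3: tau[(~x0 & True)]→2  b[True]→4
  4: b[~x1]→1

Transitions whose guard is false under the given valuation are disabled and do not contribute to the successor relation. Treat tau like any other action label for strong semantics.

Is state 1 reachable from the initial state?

4 transition(s) survive guard evaluation.
L0 = {0}
L1 = {2}  now seen {0,2}
L2 = {3}  now seen {0,2,3}
L3 = {4}  now seen {0,2,3,4}
Reach set: {0,2,3,4}

Answer: UNREACHABLE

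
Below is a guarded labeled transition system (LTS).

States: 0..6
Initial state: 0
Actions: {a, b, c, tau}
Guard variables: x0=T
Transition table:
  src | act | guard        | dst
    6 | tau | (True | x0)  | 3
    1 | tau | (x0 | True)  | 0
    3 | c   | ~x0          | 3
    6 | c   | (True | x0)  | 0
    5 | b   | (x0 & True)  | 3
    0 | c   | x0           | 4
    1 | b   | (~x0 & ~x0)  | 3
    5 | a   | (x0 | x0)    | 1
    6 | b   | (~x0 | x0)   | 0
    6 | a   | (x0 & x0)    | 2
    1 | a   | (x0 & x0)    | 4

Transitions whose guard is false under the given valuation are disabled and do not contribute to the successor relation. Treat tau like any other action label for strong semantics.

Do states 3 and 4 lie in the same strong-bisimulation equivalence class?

Answer: BISIMILAR

Working:
Compute ~ classes (split until stable):
  round 0: {{0,1,2,3,4,5,6}}
  round 1: {{0},{1},{2,3,4},{5},{6}}
Fixed point at round 2; 5 class(es).
class of 3: {2,3,4}; class of 4: {2,3,4}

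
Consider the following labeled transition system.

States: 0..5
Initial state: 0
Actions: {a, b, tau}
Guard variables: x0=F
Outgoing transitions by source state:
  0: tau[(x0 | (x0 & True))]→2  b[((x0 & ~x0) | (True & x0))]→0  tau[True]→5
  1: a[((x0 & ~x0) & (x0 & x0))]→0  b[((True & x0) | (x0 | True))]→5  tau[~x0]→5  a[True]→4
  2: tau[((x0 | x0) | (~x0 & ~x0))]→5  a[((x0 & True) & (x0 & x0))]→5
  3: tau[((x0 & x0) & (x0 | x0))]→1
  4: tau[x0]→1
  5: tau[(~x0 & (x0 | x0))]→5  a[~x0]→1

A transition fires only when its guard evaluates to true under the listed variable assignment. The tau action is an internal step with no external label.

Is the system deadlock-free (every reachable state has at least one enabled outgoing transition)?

Answer: DEADLOCK at state 4

Analysis:
Reach set: {0,1,4,5}
  0: tau→5  [1 out]
  1: a→4  b→5  tau→5  [3 out]
  4: ∅  [deadlock]
  5: a→1  [1 out]
Path to 4: tau·a·a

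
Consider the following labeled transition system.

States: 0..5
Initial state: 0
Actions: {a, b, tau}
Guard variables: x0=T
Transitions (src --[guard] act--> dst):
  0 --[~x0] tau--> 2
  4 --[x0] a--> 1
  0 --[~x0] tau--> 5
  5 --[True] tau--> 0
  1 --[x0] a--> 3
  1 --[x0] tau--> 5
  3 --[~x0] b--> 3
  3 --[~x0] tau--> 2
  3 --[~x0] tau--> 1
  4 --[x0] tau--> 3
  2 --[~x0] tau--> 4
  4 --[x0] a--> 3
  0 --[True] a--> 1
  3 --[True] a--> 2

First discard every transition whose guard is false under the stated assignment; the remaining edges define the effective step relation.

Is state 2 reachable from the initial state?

8 transition(s) survive guard evaluation.
Layer 0: {0}
Layer 1: {1}  now seen {0,1}
Layer 2: {3,5}  now seen {0,1,3,5}
Layer 3: {2}  now seen {0,1,2,3,5}
R = {0,1,2,3,5}
witness 2: a·a·a

Answer: REACHABLE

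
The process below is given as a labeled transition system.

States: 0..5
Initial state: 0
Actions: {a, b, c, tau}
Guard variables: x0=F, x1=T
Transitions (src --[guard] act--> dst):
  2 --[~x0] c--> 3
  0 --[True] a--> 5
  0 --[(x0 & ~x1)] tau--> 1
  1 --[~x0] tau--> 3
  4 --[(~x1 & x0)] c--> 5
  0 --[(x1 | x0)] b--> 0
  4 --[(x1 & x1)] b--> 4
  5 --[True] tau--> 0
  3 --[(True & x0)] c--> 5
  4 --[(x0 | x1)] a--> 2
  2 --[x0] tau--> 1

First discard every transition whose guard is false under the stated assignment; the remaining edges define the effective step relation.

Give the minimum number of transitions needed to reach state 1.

Breadth-first toward 1:
  L0 = {0}
  L1 = {5}
1 never appears.

Answer: UNREACHABLE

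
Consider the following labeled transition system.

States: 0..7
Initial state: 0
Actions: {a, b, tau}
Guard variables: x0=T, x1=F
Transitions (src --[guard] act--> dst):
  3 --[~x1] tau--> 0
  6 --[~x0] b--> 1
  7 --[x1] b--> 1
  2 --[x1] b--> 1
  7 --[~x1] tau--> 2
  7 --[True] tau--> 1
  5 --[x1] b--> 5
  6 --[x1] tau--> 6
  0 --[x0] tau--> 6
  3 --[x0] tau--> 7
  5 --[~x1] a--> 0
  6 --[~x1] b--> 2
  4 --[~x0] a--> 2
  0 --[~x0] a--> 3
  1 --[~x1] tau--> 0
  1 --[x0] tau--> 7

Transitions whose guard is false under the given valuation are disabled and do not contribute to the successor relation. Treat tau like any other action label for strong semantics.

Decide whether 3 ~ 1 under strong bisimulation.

Answer: BISIMILAR

Analysis:
Refine partition for ~:
  P[0] = {{0,1,2,3,4,5,6,7}}
  P[1] = {{0,1,3,7},{2,4},{5},{6}}
  P[2] = {{0},{1,3},{2,4},{5},{6},{7}}
Fixed point at round 3; 6 class(es).
[3]={1,3}  [1]={1,3}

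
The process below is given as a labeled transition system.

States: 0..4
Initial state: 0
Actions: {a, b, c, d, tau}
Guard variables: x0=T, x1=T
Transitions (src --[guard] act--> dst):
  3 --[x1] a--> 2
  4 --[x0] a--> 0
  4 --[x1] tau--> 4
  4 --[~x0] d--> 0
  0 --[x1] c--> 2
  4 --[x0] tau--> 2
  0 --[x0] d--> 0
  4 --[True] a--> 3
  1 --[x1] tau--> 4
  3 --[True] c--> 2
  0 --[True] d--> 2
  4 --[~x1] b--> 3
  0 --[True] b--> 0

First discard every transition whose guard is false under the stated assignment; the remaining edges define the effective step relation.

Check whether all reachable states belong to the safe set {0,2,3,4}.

Safe = {0,2,3,4}
Reach set: {0,2}
  0: safe
  2: safe

Answer: INVARIANT HOLDS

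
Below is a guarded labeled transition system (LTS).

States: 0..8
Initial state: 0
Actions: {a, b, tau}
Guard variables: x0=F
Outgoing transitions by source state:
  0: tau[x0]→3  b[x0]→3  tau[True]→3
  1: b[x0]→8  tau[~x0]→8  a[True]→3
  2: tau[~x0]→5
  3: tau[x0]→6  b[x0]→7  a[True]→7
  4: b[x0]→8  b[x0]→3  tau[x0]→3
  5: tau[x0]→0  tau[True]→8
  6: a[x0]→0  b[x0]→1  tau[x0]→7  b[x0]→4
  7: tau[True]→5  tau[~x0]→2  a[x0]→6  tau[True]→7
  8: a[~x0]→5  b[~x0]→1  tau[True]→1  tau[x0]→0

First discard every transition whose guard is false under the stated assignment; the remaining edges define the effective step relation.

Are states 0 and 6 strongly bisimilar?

Bisimulation quotient by refinement:
  P[0] = {{0,1,2,3,4,5,6,7,8}}
  P[1] = {{0,2,5,7},{1},{3},{4,6},{8}}
  P[2] = {{0},{1},{2,7},{3},{4,6},{5},{8}}
  P[3] = {{0},{1},{2},{3},{4,6},{5},{7},{8}}
8 equivalence class(es) (converged in 4)
class of 0: {0}; class of 6: {4,6}

Answer: NOT BISIMILAR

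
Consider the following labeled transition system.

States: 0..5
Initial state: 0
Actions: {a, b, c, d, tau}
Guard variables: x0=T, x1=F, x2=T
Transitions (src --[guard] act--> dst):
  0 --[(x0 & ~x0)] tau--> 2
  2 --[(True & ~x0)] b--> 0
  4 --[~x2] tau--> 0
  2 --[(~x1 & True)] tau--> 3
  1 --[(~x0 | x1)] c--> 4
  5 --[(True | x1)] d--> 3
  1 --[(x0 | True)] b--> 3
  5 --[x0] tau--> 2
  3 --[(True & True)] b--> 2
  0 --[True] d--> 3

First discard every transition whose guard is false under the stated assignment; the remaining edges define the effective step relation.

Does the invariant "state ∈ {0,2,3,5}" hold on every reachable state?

Allowed set {0,2,3,5}
R = {0,2,3}
  0: ok
  2: ok
  3: ok

Answer: INVARIANT HOLDS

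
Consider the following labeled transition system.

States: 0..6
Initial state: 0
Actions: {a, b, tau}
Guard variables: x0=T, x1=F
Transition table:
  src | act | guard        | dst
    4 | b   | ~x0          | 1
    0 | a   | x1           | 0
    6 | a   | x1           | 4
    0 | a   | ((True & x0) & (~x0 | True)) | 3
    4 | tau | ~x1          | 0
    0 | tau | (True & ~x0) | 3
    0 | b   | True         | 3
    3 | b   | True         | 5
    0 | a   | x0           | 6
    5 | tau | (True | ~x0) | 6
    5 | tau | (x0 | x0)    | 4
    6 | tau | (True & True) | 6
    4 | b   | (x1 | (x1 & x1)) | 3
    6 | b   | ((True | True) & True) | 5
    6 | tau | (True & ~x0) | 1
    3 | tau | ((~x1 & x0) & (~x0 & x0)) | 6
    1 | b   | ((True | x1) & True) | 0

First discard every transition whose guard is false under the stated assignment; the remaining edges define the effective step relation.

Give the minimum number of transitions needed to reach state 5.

BFS to 5:
  depth 0: {0}
  depth 1: {3,6}
  depth 2: {5}
first hit 5 at d=2 via a·b

Answer: 2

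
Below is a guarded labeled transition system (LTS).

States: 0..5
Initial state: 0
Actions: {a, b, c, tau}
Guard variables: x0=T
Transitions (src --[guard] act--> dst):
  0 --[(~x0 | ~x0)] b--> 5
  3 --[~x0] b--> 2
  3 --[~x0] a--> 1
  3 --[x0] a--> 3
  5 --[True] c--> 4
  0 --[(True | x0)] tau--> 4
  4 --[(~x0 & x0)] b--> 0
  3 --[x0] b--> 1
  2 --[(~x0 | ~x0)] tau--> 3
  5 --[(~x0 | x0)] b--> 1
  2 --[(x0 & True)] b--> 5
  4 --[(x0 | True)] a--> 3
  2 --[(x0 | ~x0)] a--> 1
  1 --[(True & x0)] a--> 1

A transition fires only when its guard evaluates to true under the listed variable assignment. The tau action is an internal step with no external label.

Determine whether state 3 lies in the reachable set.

Answer: REACHABLE

Working:
After dropping false guards: 9 live edges.
L0 = {0}
L1 = {4}  now seen {0,4}
L2 = {3}  now seen {0,3,4}
L3 = {1}  now seen {0,1,3,4}
R = {0,1,3,4}
Path to 3: tau·a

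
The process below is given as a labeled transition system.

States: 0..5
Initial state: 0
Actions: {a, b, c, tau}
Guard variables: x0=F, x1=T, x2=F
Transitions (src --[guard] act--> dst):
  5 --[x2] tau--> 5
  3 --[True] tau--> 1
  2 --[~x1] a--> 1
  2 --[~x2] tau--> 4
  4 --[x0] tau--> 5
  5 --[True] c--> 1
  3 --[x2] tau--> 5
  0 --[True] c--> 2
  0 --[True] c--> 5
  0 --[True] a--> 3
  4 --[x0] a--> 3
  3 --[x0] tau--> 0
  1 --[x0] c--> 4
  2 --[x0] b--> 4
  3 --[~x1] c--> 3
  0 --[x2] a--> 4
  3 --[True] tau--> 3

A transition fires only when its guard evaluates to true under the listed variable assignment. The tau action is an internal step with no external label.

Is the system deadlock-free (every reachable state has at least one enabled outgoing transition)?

Answer: DEADLOCK at state 1

Trace:
R = {0,1,2,3,4,5}
  0: a→3  c→2  c→5  [3 exit(s)]
  1: ∅  [no exit]
  2: tau→4  [1 exit(s)]
  3: tau→1  tau→3  [2 exit(s)]
  4: ∅  [no exit]
  5: c→1  [1 exit(s)]
witness 1: c·c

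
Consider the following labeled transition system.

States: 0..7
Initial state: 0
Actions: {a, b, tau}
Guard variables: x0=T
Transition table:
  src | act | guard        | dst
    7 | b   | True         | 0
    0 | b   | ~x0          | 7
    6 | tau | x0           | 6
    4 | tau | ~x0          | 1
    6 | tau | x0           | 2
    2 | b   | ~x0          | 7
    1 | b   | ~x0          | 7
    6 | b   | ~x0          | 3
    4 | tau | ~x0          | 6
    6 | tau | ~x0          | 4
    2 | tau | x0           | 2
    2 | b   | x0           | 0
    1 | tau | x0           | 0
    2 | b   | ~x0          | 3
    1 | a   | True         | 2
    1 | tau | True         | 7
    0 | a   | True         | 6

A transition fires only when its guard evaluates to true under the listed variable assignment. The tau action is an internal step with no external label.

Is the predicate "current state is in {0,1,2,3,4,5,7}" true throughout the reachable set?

Safe = {0,1,2,3,4,5,7}
Reach set: {0,2,6}
  0: ok
  2: ok
  6: outside
counterexample path to 6: a

Answer: INVARIANT VIOLATED at state 6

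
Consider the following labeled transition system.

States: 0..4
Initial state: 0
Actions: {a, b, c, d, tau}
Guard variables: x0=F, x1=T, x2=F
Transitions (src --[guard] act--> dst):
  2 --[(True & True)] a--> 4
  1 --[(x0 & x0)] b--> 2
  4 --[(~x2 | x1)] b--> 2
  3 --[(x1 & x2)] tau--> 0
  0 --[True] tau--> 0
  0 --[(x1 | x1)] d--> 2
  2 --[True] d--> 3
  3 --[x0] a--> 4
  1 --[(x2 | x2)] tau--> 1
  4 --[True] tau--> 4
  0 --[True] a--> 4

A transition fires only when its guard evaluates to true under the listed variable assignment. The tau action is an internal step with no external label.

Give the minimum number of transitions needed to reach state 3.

BFS to 3:
  Layer 0: {0}
  Layer 1: {2,4}
  Layer 2: {3}
first hit 3 at d=2 via d·d

Answer: 2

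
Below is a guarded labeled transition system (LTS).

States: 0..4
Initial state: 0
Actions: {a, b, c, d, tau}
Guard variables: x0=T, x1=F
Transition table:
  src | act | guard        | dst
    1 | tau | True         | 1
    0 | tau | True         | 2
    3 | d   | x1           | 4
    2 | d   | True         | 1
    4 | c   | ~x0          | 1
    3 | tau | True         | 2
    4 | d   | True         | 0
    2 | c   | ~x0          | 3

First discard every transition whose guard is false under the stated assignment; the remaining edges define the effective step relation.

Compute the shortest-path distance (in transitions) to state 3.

BFS to 3:
  L0 = {0}
  L1 = {2}
  L2 = {1}
3 never appears.

Answer: UNREACHABLE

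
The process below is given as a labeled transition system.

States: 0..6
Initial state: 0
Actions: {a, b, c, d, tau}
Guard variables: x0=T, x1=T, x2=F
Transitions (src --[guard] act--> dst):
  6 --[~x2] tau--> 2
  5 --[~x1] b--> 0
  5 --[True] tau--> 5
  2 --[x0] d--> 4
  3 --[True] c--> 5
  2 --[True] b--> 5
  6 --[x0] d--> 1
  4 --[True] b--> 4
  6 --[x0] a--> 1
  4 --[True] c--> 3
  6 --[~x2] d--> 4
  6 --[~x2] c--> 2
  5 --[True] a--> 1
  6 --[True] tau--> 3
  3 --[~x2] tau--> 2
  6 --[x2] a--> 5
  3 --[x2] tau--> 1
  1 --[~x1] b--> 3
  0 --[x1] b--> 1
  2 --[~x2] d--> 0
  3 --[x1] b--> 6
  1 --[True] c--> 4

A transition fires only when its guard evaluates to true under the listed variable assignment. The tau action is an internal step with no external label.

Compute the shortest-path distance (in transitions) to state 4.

BFS to 4:
  Layer 0: {0}
  Layer 1: {1}
  Layer 2: {4}
depth(4)=2, e.g. b·c

Answer: 2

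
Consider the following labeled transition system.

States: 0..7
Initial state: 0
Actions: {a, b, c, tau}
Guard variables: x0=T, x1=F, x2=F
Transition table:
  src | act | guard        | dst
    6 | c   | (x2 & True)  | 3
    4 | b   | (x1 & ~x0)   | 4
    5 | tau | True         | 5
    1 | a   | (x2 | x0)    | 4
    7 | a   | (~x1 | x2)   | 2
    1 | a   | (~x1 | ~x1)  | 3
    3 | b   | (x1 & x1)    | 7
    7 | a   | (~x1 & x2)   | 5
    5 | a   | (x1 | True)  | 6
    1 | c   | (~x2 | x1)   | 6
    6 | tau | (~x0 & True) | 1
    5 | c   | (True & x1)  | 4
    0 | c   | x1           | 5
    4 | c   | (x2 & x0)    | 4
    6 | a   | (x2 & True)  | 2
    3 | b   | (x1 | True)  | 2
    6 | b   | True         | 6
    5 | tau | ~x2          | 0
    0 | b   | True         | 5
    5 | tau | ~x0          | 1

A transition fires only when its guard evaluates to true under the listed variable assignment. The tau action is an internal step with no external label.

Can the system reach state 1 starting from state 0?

10 transition(s) survive guard evaluation.
depth 0: {0}
depth 1: {5}  now seen {0,5}
depth 2: {6}  now seen {0,5,6}
R = {0,5,6}

Answer: UNREACHABLE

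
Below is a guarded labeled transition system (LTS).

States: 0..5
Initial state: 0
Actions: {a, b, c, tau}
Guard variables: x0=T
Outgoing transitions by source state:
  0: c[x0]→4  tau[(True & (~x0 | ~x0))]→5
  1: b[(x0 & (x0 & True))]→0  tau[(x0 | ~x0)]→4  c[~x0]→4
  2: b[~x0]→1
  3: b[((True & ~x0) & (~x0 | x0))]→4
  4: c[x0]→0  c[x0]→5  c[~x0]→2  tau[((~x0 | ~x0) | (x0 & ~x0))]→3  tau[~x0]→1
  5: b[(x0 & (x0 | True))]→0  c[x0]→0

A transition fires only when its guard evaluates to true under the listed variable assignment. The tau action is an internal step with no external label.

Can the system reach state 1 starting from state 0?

Answer: UNREACHABLE

Analysis:
7 transition(s) survive guard evaluation.
depth 0: {0}
depth 1: {4}  now seen {0,4}
depth 2: {5}  now seen {0,4,5}
Reach set: {0,4,5}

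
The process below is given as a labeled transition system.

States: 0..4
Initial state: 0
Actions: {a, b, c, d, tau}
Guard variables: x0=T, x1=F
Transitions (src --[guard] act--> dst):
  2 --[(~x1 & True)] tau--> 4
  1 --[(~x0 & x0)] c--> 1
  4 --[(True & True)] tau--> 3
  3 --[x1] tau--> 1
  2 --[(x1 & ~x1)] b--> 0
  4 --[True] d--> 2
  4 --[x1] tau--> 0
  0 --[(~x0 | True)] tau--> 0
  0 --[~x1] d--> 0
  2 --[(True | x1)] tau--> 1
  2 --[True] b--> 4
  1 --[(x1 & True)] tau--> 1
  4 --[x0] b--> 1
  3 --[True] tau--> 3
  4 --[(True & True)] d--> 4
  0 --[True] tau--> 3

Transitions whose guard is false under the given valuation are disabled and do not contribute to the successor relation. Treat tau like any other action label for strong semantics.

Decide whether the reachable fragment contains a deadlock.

R = {0,3}
  0: d→0  tau→0  tau→3  [3 out]
  3: tau→3  [1 out]

Answer: DEADLOCK-FREE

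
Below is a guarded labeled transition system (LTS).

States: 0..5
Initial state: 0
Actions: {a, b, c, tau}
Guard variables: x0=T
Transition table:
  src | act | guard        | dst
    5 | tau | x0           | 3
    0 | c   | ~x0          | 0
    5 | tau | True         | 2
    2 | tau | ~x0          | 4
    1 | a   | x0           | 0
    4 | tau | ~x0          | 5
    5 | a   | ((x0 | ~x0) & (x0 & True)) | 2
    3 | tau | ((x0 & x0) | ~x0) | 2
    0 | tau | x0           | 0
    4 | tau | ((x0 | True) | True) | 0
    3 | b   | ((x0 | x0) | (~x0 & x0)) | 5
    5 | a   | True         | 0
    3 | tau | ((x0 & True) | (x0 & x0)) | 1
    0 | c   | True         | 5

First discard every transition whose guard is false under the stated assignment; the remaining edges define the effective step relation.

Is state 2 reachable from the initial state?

Answer: REACHABLE

Working:
11 transition(s) survive guard evaluation.
Layer 0: {0}
Layer 1: {5}  cumulative {0,5}
Layer 2: {2,3}  cumulative {0,2,3,5}
Layer 3: {1}  cumulative {0,1,2,3,5}
Reach set: {0,1,2,3,5}
trace reaching 2: c·tau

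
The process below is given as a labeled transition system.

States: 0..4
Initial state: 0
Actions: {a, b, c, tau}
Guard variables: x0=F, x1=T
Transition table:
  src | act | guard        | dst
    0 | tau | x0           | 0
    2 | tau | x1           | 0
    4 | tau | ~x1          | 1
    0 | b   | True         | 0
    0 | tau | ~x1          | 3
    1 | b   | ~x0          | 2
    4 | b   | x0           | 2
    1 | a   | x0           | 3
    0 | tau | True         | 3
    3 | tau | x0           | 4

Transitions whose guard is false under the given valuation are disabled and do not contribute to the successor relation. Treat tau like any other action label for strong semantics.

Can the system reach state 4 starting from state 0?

Answer: UNREACHABLE

Trace:
4 transition(s) survive guard evaluation.
Layer 0: {0}
Layer 1: {3}  now seen {0,3}
R = {0,3}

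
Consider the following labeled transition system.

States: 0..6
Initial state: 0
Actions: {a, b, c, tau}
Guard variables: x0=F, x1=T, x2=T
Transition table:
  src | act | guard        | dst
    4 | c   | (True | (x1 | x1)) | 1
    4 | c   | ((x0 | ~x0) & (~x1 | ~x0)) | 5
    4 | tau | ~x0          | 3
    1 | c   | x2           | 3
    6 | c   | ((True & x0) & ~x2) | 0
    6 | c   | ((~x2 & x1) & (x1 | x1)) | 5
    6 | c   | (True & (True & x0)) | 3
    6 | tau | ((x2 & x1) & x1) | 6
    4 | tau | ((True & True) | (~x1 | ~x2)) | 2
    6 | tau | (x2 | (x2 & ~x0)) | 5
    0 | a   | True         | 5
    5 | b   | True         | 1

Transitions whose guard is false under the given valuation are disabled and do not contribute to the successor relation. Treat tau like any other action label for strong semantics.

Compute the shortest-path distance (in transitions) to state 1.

Answer: 2

Trace:
Breadth-first toward 1:
  Layer 0: {0}
  Layer 1: {5}
  Layer 2: {1}
depth(1)=2, e.g. a·b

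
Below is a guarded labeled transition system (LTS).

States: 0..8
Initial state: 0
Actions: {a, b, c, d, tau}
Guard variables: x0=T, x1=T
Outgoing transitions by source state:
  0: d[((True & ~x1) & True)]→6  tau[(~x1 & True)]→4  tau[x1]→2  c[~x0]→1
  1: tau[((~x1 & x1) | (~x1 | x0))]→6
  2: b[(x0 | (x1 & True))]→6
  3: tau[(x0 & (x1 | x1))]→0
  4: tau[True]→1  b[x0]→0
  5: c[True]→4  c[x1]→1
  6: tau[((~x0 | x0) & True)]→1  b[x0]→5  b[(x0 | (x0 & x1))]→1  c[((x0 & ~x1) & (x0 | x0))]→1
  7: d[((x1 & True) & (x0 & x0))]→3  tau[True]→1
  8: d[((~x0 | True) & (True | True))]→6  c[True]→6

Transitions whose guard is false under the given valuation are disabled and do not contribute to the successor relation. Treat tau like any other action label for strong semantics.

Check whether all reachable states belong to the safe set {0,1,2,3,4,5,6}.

Safe = {0,1,2,3,4,5,6}
Reachable = {0,1,2,4,5,6}
  0: ok
  1: ok
  2: ok
  4: ok
  5: ok
  6: ok

Answer: INVARIANT HOLDS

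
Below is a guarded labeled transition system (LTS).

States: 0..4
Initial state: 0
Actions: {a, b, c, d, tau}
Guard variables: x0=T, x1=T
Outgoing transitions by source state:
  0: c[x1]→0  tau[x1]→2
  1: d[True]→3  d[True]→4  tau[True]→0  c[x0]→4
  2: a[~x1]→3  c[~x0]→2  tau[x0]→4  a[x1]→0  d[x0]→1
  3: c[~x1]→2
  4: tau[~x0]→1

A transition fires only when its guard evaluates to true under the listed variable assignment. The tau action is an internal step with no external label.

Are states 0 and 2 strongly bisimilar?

Answer: NOT BISIMILAR

Analysis:
Compute ~ classes (split until stable):
  P[0] = {{0,1,2,3,4}}
  P[1] = {{0},{1},{2},{3,4}}
Fixed point at round 2; 4 class(es).
class of 0: {0}; class of 2: {2}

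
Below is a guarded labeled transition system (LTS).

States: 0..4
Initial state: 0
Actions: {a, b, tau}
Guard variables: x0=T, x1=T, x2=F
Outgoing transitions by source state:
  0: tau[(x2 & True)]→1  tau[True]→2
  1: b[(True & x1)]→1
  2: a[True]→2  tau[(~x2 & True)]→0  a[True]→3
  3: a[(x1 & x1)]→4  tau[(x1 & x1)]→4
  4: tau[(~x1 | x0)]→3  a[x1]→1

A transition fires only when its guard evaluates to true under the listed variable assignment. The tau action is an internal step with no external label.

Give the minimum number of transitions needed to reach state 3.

Answer: 2

Working:
BFS to 3:
  Layer 0: {0}
  Layer 1: {2}
  Layer 2: {3}
3 enters at depth 2; path tau·a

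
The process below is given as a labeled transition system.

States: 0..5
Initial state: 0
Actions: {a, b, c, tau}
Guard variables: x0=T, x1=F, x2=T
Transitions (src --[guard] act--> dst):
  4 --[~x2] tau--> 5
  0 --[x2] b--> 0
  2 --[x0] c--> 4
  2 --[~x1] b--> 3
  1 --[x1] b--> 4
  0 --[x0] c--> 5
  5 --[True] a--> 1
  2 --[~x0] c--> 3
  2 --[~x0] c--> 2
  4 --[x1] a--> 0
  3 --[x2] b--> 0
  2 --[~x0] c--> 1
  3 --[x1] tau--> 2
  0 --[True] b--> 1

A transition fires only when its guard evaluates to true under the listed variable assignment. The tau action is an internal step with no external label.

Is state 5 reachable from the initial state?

Answer: REACHABLE

Working:
7 transition(s) survive guard evaluation.
L0 = {0}
L1 = {1,5}  cumulative {0,1,5}
Reach set: {0,1,5}
Path to 5: c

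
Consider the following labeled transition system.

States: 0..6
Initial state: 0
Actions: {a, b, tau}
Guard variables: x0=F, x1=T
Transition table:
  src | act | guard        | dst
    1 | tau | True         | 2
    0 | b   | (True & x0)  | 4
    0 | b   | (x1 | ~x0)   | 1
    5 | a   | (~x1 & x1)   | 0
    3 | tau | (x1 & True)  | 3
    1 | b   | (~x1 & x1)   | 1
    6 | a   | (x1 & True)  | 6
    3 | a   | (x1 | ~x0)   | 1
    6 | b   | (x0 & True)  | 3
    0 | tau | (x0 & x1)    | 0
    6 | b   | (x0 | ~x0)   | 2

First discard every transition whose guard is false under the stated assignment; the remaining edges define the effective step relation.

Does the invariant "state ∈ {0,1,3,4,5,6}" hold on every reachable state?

Safe = {0,1,3,4,5,6}
Reach set: {0,1,2}
  0: ok
  1: ok
  2: outside
witness against invariant: b·tau → 2

Answer: INVARIANT VIOLATED at state 2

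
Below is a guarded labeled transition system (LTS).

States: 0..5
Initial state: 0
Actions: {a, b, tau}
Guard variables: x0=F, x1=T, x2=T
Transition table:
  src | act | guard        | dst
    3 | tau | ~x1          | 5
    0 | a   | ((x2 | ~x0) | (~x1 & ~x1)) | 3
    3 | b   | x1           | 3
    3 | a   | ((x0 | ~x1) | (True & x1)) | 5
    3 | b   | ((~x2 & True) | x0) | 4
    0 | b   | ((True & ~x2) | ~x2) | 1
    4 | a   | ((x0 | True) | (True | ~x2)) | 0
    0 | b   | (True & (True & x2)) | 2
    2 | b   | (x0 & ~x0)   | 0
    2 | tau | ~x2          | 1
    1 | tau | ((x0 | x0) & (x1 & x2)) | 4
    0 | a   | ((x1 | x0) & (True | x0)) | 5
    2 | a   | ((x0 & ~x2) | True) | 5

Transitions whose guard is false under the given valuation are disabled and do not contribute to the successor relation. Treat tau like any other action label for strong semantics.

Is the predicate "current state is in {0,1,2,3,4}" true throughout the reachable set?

Answer: INVARIANT VIOLATED at state 5

Working:
Inv-set: {0,1,2,3,4}
R = {0,2,3,5}
  0: safe
  2: safe
  3: safe
  5: ✗ unsafe
counterexample path to 5: a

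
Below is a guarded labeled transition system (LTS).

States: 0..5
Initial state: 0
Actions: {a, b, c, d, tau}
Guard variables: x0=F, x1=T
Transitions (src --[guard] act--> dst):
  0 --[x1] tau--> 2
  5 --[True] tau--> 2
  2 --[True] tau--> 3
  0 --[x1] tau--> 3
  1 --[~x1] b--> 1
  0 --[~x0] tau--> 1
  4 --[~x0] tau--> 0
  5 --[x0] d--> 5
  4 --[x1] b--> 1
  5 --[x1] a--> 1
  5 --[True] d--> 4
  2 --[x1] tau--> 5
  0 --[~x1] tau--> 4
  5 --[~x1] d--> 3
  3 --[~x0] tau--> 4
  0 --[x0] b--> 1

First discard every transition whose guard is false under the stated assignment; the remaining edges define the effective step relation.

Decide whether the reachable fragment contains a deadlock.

Reach set: {0,1,2,3,4,5}
  0: tau→1  tau→2  tau→3  [deg 3]
  1: ∅  [no exit]
  2: tau→3  tau→5  [deg 2]
  3: tau→4  [deg 1]
  4: b→1  tau→0  [deg 2]
  5: a→1  d→4  tau→2  [deg 3]
witness 1: tau

Answer: DEADLOCK at state 1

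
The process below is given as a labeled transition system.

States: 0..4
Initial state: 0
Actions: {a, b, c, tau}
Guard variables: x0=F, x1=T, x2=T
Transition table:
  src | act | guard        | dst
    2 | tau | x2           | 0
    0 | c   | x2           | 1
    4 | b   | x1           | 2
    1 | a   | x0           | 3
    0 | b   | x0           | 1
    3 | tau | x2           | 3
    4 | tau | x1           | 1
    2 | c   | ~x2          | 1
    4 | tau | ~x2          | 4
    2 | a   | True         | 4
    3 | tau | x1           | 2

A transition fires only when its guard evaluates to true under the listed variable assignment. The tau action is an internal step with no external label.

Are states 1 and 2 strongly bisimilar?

Answer: NOT BISIMILAR

Working:
Bisimulation quotient by refinement:
  round 0: {{0,1,2,3,4}}
  round 1: {{0},{1},{2},{3},{4}}
Fixed point at round 2; 5 class(es).
1∈{1}, 2∈{2}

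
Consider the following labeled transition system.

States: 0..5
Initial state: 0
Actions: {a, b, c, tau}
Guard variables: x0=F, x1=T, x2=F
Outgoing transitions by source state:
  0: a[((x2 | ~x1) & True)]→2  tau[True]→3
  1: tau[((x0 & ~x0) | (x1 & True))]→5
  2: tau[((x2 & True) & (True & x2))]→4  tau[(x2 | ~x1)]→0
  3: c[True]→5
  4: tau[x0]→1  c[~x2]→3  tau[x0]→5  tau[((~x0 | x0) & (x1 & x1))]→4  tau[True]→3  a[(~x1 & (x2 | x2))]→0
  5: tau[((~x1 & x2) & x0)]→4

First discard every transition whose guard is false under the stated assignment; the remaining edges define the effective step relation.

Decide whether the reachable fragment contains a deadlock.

Reach set: {0,3,5}
  0: tau→3  [1 exit(s)]
  3: c→5  [1 exit(s)]
  5: ∅  [no exit]
trace reaching 5: tau·c

Answer: DEADLOCK at state 5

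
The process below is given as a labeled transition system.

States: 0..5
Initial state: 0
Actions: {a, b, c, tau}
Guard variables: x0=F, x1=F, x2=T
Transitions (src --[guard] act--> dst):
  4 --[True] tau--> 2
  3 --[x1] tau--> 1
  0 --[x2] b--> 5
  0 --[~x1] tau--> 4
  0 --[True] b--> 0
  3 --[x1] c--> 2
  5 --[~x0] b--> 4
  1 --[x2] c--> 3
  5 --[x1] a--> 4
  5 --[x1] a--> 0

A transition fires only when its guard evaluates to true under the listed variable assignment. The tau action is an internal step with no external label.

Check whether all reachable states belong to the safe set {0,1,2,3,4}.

Answer: INVARIANT VIOLATED at state 5

Trace:
Inv-set: {0,1,2,3,4}
R = {0,2,4,5}
  0: ok
  2: ok
  4: ok
  5: VIOLATES
counterexample path to 5: b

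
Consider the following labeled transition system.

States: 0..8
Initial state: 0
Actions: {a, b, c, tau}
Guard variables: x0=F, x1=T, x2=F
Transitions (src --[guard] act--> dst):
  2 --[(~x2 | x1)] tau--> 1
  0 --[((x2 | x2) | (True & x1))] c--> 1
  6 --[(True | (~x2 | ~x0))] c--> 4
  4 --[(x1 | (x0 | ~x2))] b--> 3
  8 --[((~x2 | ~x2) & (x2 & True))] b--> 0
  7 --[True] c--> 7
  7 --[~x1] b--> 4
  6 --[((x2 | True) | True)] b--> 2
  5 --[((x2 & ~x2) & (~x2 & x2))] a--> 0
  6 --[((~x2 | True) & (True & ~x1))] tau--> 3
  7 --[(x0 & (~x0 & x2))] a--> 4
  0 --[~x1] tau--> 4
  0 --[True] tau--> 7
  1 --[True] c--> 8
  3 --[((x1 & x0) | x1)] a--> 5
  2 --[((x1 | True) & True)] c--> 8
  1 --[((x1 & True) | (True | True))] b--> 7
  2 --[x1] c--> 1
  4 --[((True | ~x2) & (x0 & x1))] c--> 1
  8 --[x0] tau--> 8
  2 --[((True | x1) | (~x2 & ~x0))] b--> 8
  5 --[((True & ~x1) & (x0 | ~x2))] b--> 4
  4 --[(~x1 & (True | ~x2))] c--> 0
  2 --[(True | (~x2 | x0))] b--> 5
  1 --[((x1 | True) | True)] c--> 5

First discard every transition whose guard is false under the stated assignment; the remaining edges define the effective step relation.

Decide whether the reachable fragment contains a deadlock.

Answer: DEADLOCK at state 5

Trace:
Reach set: {0,1,5,7,8}
  0: c→1  tau→7  [2 out]
  1: b→7  c→5  c→8  [3 out]
  5: ∅  [deadlock]
  7: c→7  [1 out]
  8: ∅  [deadlock]
trace reaching 5: c·c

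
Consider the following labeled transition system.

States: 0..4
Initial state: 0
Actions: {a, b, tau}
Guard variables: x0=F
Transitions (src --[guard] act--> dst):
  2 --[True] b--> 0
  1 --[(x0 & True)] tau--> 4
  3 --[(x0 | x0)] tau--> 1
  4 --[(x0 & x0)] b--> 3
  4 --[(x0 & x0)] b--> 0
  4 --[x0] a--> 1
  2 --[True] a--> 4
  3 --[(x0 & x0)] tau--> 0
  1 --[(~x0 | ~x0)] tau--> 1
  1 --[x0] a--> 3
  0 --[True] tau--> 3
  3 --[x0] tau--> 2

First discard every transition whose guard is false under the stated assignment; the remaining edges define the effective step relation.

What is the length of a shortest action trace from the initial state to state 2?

Layered search for 2:
  depth 0: {0}
  depth 1: {3}
2 never appears.

Answer: UNREACHABLE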